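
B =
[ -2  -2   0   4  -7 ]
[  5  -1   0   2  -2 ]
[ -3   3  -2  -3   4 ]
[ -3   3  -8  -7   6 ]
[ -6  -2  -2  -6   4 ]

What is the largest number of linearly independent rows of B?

4

Row reduce to echelon form.
R2 ← R2 + (5/2)·R1: [0, -6, 0, 12, -39/2]
R3 ← R3 − (3/2)·R1: [0, 6, -2, -9, 29/2]
R4 ← R4 − (3/2)·R1: [0, 6, -8, -13, 33/2]
R5 ← R5 − (3)·R1: [0, 4, -2, -18, 25]
R3 ← R3 + R2: [0, 0, -2, 3, -5]
R4 ← R4 + R2: [0, 0, -8, -1, -3]
R5 ← R5 + (2/3)·R2: [0, 0, -2, -10, 12]
R4 ← R4 − (4)·R3: [0, 0, 0, -13, 17]
R5 ← R5 − R3: [0, 0, 0, -13, 17]
R5 ← R5 − R4: [0, 0, 0, 0, 0]
Echelon form has 4 nonzero rows, so rank(B) = 4.
The rank gives the maximum number of linearly independent rows: 4.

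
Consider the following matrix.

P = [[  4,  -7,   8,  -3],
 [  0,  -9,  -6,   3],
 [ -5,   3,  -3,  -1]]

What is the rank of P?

3

Row reduce to echelon form.
R3 ← R3 + (5/4)·R1: [0, -23/4, 7, -19/4]
R3 ← R3 − (23/36)·R2: [0, 0, 65/6, -20/3]
Echelon form has 3 nonzero rows, so rank(P) = 3.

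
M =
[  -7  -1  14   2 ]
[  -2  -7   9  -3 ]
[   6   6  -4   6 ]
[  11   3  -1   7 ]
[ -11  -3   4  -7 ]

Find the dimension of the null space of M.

0

Row reduce to echelon form.
R2 ← R2 − (2/7)·R1: [0, -47/7, 5, -25/7]
R3 ← R3 + (6/7)·R1: [0, 36/7, 8, 54/7]
R4 ← R4 + (11/7)·R1: [0, 10/7, 21, 71/7]
R5 ← R5 − (11/7)·R1: [0, -10/7, -18, -71/7]
R3 ← R3 + (36/47)·R2: [0, 0, 556/47, 234/47]
R4 ← R4 + (10/47)·R2: [0, 0, 1037/47, 441/47]
R5 ← R5 − (10/47)·R2: [0, 0, -896/47, -441/47]
R4 ← R4 − (1037/556)·R3: [0, 0, 0, 27/278]
R5 ← R5 + (224/139)·R3: [0, 0, 0, -189/139]
R5 ← R5 + (14)·R4: [0, 0, 0, 0]
4 nonzero rows, so rank(M) = 4.
M has 4 columns; by rank–nullity, nullity = 4 − 4 = 0.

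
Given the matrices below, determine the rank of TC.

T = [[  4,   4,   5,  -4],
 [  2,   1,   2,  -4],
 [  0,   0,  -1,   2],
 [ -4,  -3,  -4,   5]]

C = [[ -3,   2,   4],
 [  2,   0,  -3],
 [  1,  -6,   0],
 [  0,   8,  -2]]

2

First compute TC:
[[  1, -54,  12],
 [ -2, -40,  13],
 [ -1,  22,  -4],
 [  2,  56, -17]]
Now row reduce the product.
R2 ← R2 + (2)·R1: [0, -148, 37]
R3 ← R3 + R1: [0, -32, 8]
R4 ← R4 − (2)·R1: [0, 164, -41]
R3 ← R3 − (8/37)·R2: [0, 0, 0]
R4 ← R4 + (41/37)·R2: [0, 0, 0]
2 nonzero rows, so rank(TC) = 2.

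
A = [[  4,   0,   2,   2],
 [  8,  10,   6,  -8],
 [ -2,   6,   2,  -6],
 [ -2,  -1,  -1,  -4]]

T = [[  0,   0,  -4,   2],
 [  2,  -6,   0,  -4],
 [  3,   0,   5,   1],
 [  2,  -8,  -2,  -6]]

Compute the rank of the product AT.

First compute AT:
[[ 10, -16, -10,  -2],
 [ 22,   4,  14,  30],
 [  6,  12,  30,  10],
 [-13,  38,  11,  23]]
Now row reduce the product.
R2 ← R2 − (11/5)·R1: [0, 196/5, 36, 172/5]
R3 ← R3 − (3/5)·R1: [0, 108/5, 36, 56/5]
R4 ← R4 + (13/10)·R1: [0, 86/5, -2, 102/5]
R3 ← R3 − (27/49)·R2: [0, 0, 792/49, -380/49]
R4 ← R4 − (43/98)·R2: [0, 0, -872/49, 260/49]
R4 ← R4 + (109/99)·R3: [0, 0, 0, -320/99]
4 nonzero rows, so rank(AT) = 4.

4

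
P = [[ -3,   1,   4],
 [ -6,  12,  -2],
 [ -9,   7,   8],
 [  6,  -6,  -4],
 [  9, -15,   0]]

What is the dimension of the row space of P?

Row reduce to echelon form.
R2 ← R2 − (2)·R1: [0, 10, -10]
R3 ← R3 − (3)·R1: [0, 4, -4]
R4 ← R4 + (2)·R1: [0, -4, 4]
R5 ← R5 + (3)·R1: [0, -12, 12]
R3 ← R3 − (2/5)·R2: [0, 0, 0]
R4 ← R4 + (2/5)·R2: [0, 0, 0]
R5 ← R5 + (6/5)·R2: [0, 0, 0]
Echelon form has 2 nonzero rows, so rank(P) = 2.
The row space has dimension equal to the rank: 2.

2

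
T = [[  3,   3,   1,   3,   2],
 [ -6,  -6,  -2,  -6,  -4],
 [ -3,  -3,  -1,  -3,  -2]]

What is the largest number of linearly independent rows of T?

Row reduce to echelon form.
R2 ← R2 + (2)·R1: [0, 0, 0, 0, 0]
R3 ← R3 + R1: [0, 0, 0, 0, 0]
Echelon form has 1 nonzero row, so rank(T) = 1.
The rank gives the maximum number of linearly independent rows: 1.

1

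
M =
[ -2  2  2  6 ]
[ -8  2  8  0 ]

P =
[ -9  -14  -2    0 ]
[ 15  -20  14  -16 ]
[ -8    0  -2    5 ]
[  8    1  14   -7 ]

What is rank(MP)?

2

First compute MP:
[[ 80,  -6, 112, -64],
 [ 38,  72,  28,   8]]
Now row reduce the product.
R2 ← R2 − (19/40)·R1: [0, 1497/20, -126/5, 192/5]
2 nonzero rows, so rank(MP) = 2.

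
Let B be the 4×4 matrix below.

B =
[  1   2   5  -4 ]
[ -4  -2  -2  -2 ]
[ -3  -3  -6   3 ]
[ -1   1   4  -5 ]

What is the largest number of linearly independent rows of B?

2

Row reduce to echelon form.
R2 ← R2 + (4)·R1: [0, 6, 18, -18]
R3 ← R3 + (3)·R1: [0, 3, 9, -9]
R4 ← R4 + R1: [0, 3, 9, -9]
R3 ← R3 − (1/2)·R2: [0, 0, 0, 0]
R4 ← R4 − (1/2)·R2: [0, 0, 0, 0]
Echelon form has 2 nonzero rows, so rank(B) = 2.
The rank gives the maximum number of linearly independent rows: 2.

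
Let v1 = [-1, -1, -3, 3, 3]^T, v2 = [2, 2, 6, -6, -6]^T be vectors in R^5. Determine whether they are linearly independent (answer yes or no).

Form the matrix with these vectors as rows and row reduce.
R2 ← R2 + (2)·R1: [0, 0, 0, 0, 0]
1 nonzero row, so the 2 vectors span a space of dimension 1.
Since 1 < 2, the vectors are linearly dependent.

no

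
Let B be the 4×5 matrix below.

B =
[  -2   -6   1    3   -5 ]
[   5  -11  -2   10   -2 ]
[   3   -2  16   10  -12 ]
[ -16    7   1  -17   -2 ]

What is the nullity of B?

Row reduce to echelon form.
R2 ← R2 + (5/2)·R1: [0, -26, 1/2, 35/2, -29/2]
R3 ← R3 + (3/2)·R1: [0, -11, 35/2, 29/2, -39/2]
R4 ← R4 − (8)·R1: [0, 55, -7, -41, 38]
R3 ← R3 − (11/26)·R2: [0, 0, 899/52, 369/52, -695/52]
R4 ← R4 + (55/26)·R2: [0, 0, -309/52, -207/52, 381/52]
R4 ← R4 + (309/899)·R3: [0, 0, 0, -1386/899, 2457/899]
4 nonzero rows, so rank(B) = 4.
B has 5 columns; by rank–nullity, nullity = 5 − 4 = 1.

1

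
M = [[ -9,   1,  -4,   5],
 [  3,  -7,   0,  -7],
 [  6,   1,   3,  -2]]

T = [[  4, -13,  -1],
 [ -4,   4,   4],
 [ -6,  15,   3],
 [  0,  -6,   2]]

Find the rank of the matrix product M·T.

First compute MT:
[[-16,  31,  11],
 [ 40, -25, -45],
 [  2, -17,   3]]
Now row reduce the product.
R2 ← R2 + (5/2)·R1: [0, 105/2, -35/2]
R3 ← R3 + (1/8)·R1: [0, -105/8, 35/8]
R3 ← R3 + (1/4)·R2: [0, 0, 0]
2 nonzero rows, so rank(MT) = 2.

2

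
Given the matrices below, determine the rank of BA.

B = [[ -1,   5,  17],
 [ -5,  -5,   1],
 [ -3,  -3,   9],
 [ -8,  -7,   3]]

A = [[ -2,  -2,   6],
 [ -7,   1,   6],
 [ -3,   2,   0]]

3

First compute BA:
[[-84,  41,  24],
 [ 42,   7, -60],
 [  0,  21, -36],
 [ 56,  15, -90]]
Now row reduce the product.
R2 ← R2 + (1/2)·R1: [0, 55/2, -48]
R4 ← R4 + (2/3)·R1: [0, 127/3, -74]
R3 ← R3 − (42/55)·R2: [0, 0, 36/55]
R4 ← R4 − (254/165)·R2: [0, 0, -6/55]
R4 ← R4 + (1/6)·R3: [0, 0, 0]
3 nonzero rows, so rank(BA) = 3.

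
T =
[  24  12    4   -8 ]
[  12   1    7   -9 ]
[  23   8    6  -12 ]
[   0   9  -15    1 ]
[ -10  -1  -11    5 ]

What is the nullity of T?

Row reduce to echelon form.
R2 ← R2 − (1/2)·R1: [0, -5, 5, -5]
R3 ← R3 − (23/24)·R1: [0, -7/2, 13/6, -13/3]
R5 ← R5 + (5/12)·R1: [0, 4, -28/3, 5/3]
R3 ← R3 − (7/10)·R2: [0, 0, -4/3, -5/6]
R4 ← R4 + (9/5)·R2: [0, 0, -6, -8]
R5 ← R5 + (4/5)·R2: [0, 0, -16/3, -7/3]
R4 ← R4 − (9/2)·R3: [0, 0, 0, -17/4]
R5 ← R5 − (4)·R3: [0, 0, 0, 1]
R5 ← R5 + (4/17)·R4: [0, 0, 0, 0]
4 nonzero rows, so rank(T) = 4.
T has 4 columns; by rank–nullity, nullity = 4 − 4 = 0.

0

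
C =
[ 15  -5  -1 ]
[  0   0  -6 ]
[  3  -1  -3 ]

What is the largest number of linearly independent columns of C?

2

Row reduce to echelon form.
R3 ← R3 − (1/5)·R1: [0, 0, -14/5]
R3 ← R3 − (7/15)·R2: [0, 0, 0]
Echelon form has 2 nonzero rows, so rank(C) = 2.
The rank gives the maximum number of linearly independent columns: 2.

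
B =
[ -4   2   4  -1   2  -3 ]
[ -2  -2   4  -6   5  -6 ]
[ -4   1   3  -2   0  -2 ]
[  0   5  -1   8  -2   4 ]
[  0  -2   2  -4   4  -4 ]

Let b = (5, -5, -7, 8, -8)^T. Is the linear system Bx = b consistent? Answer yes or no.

Row reduce the augmented matrix [B | b].
R2 ← R2 − (1/2)·R1: [0, -3, 2, -11/2, 4, -9/2, -15/2]
R3 ← R3 − R1: [0, -1, -1, -1, -2, 1, -12]
R3 ← R3 − (1/3)·R2: [0, 0, -5/3, 5/6, -10/3, 5/2, -19/2]
R4 ← R4 + (5/3)·R2: [0, 0, 7/3, -7/6, 14/3, -7/2, -9/2]
R5 ← R5 − (2/3)·R2: [0, 0, 2/3, -1/3, 4/3, -1, -3]
R4 ← R4 + (7/5)·R3: [0, 0, 0, 0, 0, 0, -89/5]
R5 ← R5 + (2/5)·R3: [0, 0, 0, 0, 0, 0, -34/5]
R5 ← R5 − (34/89)·R4: [0, 0, 0, 0, 0, 0, 0]
The echelon form has 4 nonzero rows; the last pivot sits in the augmented column, so rank(B) = 3 but rank([B|b]) = 4.
Since the ranks differ, the system is inconsistent.

no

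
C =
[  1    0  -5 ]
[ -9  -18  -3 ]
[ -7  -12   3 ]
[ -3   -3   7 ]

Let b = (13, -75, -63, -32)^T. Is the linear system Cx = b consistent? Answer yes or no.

Row reduce the augmented matrix [C | b].
R2 ← R2 + (9)·R1: [0, -18, -48, 42]
R3 ← R3 + (7)·R1: [0, -12, -32, 28]
R4 ← R4 + (3)·R1: [0, -3, -8, 7]
R3 ← R3 − (2/3)·R2: [0, 0, 0, 0]
R4 ← R4 − (1/6)·R2: [0, 0, 0, 0]
The echelon form has 2 nonzero rows, and every pivot lies in the first 3 columns, so rank(C) = rank([C|b]) = 2.
The system is consistent.

yes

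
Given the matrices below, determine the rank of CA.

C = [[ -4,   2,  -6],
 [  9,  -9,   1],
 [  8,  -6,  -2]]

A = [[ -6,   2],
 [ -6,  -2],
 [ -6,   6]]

2

First compute CA:
[[ 48, -48],
 [ -6,  42],
 [  0,  16]]
Now row reduce the product.
R2 ← R2 + (1/8)·R1: [0, 36]
R3 ← R3 − (4/9)·R2: [0, 0]
2 nonzero rows, so rank(CA) = 2.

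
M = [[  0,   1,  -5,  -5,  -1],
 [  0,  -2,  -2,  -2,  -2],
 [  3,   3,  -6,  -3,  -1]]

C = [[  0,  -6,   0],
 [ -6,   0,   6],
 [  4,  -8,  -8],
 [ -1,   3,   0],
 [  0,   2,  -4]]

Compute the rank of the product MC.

First compute MC:
[[-21,  23,  50],
 [  6,   6,  12],
 [-39,  19,  70]]
Now row reduce the product.
R2 ← R2 + (2/7)·R1: [0, 88/7, 184/7]
R3 ← R3 − (13/7)·R1: [0, -166/7, -160/7]
R3 ← R3 + (83/44)·R2: [0, 0, 294/11]
3 nonzero rows, so rank(MC) = 3.

3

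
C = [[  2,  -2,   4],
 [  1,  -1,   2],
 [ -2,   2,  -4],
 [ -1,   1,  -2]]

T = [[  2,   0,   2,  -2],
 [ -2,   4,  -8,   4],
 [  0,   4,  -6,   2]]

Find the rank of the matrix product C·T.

First compute CT:
[[  8,   8,  -4,  -4],
 [  4,   4,  -2,  -2],
 [ -8,  -8,   4,   4],
 [ -4,  -4,   2,   2]]
Now row reduce the product.
R2 ← R2 − (1/2)·R1: [0, 0, 0, 0]
R3 ← R3 + R1: [0, 0, 0, 0]
R4 ← R4 + (1/2)·R1: [0, 0, 0, 0]
1 nonzero row, so rank(CT) = 1.

1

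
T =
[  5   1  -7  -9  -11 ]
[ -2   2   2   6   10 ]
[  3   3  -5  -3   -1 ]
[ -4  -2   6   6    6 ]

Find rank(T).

Row reduce to echelon form.
R2 ← R2 + (2/5)·R1: [0, 12/5, -4/5, 12/5, 28/5]
R3 ← R3 − (3/5)·R1: [0, 12/5, -4/5, 12/5, 28/5]
R4 ← R4 + (4/5)·R1: [0, -6/5, 2/5, -6/5, -14/5]
R3 ← R3 − R2: [0, 0, 0, 0, 0]
R4 ← R4 + (1/2)·R2: [0, 0, 0, 0, 0]
Echelon form has 2 nonzero rows, so rank(T) = 2.

2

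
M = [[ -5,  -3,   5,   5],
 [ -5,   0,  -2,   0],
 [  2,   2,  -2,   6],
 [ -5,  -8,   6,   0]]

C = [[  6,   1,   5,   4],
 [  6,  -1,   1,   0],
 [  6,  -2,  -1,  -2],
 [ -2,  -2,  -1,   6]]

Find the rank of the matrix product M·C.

First compute MC:
[[-28, -22, -38,   0],
 [-42,  -1, -23, -16],
 [  0,  -8,   8,  48],
 [-42,  -9, -39, -32]]
Now row reduce the product.
R2 ← R2 − (3/2)·R1: [0, 32, 34, -16]
R4 ← R4 − (3/2)·R1: [0, 24, 18, -32]
R3 ← R3 + (1/4)·R2: [0, 0, 33/2, 44]
R4 ← R4 − (3/4)·R2: [0, 0, -15/2, -20]
R4 ← R4 + (5/11)·R3: [0, 0, 0, 0]
3 nonzero rows, so rank(MC) = 3.

3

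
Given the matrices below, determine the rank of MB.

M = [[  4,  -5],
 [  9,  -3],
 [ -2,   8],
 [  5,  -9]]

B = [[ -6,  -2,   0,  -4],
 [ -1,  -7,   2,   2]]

First compute MB:
[[-19,  27, -10, -26],
 [-51,   3,  -6, -42],
 [  4, -52,  16,  24],
 [-21,  53, -18, -38]]
Now row reduce the product.
R2 ← R2 − (51/19)·R1: [0, -1320/19, 396/19, 528/19]
R3 ← R3 + (4/19)·R1: [0, -880/19, 264/19, 352/19]
R4 ← R4 − (21/19)·R1: [0, 440/19, -132/19, -176/19]
R3 ← R3 − (2/3)·R2: [0, 0, 0, 0]
R4 ← R4 + (1/3)·R2: [0, 0, 0, 0]
2 nonzero rows, so rank(MB) = 2.

2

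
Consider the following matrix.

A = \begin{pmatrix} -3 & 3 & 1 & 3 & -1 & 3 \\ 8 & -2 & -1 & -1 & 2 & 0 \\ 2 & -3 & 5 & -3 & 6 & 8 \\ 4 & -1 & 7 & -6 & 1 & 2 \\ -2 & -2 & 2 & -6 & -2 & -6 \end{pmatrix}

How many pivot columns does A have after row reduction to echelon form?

Row reduce to echelon form.
R2 ← R2 + (8/3)·R1: [0, 6, 5/3, 7, -2/3, 8]
R3 ← R3 + (2/3)·R1: [0, -1, 17/3, -1, 16/3, 10]
R4 ← R4 + (4/3)·R1: [0, 3, 25/3, -2, -1/3, 6]
R5 ← R5 − (2/3)·R1: [0, -4, 4/3, -8, -4/3, -8]
R3 ← R3 + (1/6)·R2: [0, 0, 107/18, 1/6, 47/9, 34/3]
R4 ← R4 − (1/2)·R2: [0, 0, 15/2, -11/2, 0, 2]
R5 ← R5 + (2/3)·R2: [0, 0, 22/9, -10/3, -16/9, -8/3]
R4 ← R4 − (135/107)·R3: [0, 0, 0, -611/107, -705/107, -1316/107]
R5 ← R5 − (44/107)·R3: [0, 0, 0, -364/107, -420/107, -784/107]
R5 ← R5 − (28/47)·R4: [0, 0, 0, 0, 0, 0]
Echelon form has 4 nonzero rows, so rank(A) = 4.
Each nonzero row contributes one pivot column: 4 pivot columns.

4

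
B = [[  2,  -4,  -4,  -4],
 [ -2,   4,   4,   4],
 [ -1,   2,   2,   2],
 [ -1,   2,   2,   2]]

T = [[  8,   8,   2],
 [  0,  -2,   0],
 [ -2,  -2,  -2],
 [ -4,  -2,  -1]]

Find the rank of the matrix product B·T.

First compute BT:
[[ 40,  40,  16],
 [-40, -40, -16],
 [-20, -20,  -8],
 [-20, -20,  -8]]
Now row reduce the product.
R2 ← R2 + R1: [0, 0, 0]
R3 ← R3 + (1/2)·R1: [0, 0, 0]
R4 ← R4 + (1/2)·R1: [0, 0, 0]
1 nonzero row, so rank(BT) = 1.

1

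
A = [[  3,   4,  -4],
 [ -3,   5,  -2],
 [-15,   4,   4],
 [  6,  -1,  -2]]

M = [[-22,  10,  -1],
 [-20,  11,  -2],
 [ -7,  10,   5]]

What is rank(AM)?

First compute AM:
[[-118,  34, -31],
 [-20,   5, -17],
 [222, -66,  27],
 [-98,  29, -14]]
Now row reduce the product.
R2 ← R2 − (10/59)·R1: [0, -45/59, -693/59]
R3 ← R3 + (111/59)·R1: [0, -120/59, -1848/59]
R4 ← R4 − (49/59)·R1: [0, 45/59, 693/59]
R3 ← R3 − (8/3)·R2: [0, 0, 0]
R4 ← R4 + R2: [0, 0, 0]
2 nonzero rows, so rank(AM) = 2.

2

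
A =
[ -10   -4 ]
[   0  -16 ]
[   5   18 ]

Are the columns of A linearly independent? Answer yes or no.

yes

Row reduce A to echelon form.
R3 ← R3 + (1/2)·R1: [0, 16]
R3 ← R3 + R2: [0, 0]
2 pivots among 2 columns.
Every column is a pivot column, so the columns are linearly independent.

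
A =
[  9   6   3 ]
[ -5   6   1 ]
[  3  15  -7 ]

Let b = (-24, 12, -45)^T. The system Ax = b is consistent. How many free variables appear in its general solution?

Row reduce the augmented matrix [A | b].
R2 ← R2 + (5/9)·R1: [0, 28/3, 8/3, -4/3]
R3 ← R3 − (1/3)·R1: [0, 13, -8, -37]
R3 ← R3 − (39/28)·R2: [0, 0, -82/7, -246/7]
The echelon form has 3 nonzero rows, and every pivot lies in the first 3 columns, so rank(A) = rank([A|b]) = 3.
The system is consistent.
Free variables = (unknowns) − (rank) = 3 − 3 = 0.

0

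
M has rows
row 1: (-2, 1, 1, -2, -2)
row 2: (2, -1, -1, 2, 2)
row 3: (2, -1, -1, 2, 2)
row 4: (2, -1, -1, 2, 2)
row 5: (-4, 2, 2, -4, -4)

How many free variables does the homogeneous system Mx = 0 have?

4

Row reduce to echelon form.
R2 ← R2 + R1: [0, 0, 0, 0, 0]
R3 ← R3 + R1: [0, 0, 0, 0, 0]
R4 ← R4 + R1: [0, 0, 0, 0, 0]
R5 ← R5 − (2)·R1: [0, 0, 0, 0, 0]
1 nonzero row, so rank(M) = 1.
M has 5 columns; by rank–nullity, nullity = 5 − 1 = 4.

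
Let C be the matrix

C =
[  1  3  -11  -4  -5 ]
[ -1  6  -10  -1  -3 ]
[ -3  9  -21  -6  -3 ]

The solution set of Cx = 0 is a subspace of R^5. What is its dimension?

Row reduce to echelon form.
R2 ← R2 + R1: [0, 9, -21, -5, -8]
R3 ← R3 + (3)·R1: [0, 18, -54, -18, -18]
R3 ← R3 − (2)·R2: [0, 0, -12, -8, -2]
3 nonzero rows, so rank(C) = 3.
C has 5 columns; by rank–nullity, nullity = 5 − 3 = 2.

2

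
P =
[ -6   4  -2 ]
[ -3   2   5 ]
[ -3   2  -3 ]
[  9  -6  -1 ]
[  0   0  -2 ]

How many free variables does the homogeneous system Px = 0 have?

Row reduce to echelon form.
R2 ← R2 − (1/2)·R1: [0, 0, 6]
R3 ← R3 − (1/2)·R1: [0, 0, -2]
R4 ← R4 + (3/2)·R1: [0, 0, -4]
R3 ← R3 + (1/3)·R2: [0, 0, 0]
R4 ← R4 + (2/3)·R2: [0, 0, 0]
R5 ← R5 + (1/3)·R2: [0, 0, 0]
2 nonzero rows, so rank(P) = 2.
P has 3 columns; by rank–nullity, nullity = 3 − 2 = 1.

1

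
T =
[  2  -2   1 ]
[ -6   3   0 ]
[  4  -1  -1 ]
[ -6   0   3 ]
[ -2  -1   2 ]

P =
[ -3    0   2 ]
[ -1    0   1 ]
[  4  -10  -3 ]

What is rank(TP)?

First compute TP:
[[  0, -10,  -1],
 [ 15,   0,  -9],
 [-15,  10,  10],
 [ 30, -30, -21],
 [ 15, -20, -11]]
Now row reduce the product.
Swap R1 ↔ R2
R3 ← R3 + R1: [0, 10, 1]
R4 ← R4 − (2)·R1: [0, -30, -3]
R5 ← R5 − R1: [0, -20, -2]
R3 ← R3 + R2: [0, 0, 0]
R4 ← R4 − (3)·R2: [0, 0, 0]
R5 ← R5 − (2)·R2: [0, 0, 0]
2 nonzero rows, so rank(TP) = 2.

2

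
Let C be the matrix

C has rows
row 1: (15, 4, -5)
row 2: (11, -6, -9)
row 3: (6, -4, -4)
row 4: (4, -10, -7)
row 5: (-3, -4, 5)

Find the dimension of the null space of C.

Row reduce to echelon form.
R2 ← R2 − (11/15)·R1: [0, -134/15, -16/3]
R3 ← R3 − (2/5)·R1: [0, -28/5, -2]
R4 ← R4 − (4/15)·R1: [0, -166/15, -17/3]
R5 ← R5 + (1/5)·R1: [0, -16/5, 4]
R3 ← R3 − (42/67)·R2: [0, 0, 90/67]
R4 ← R4 − (83/67)·R2: [0, 0, 63/67]
R5 ← R5 − (24/67)·R2: [0, 0, 396/67]
R4 ← R4 − (7/10)·R3: [0, 0, 0]
R5 ← R5 − (22/5)·R3: [0, 0, 0]
3 nonzero rows, so rank(C) = 3.
C has 3 columns; by rank–nullity, nullity = 3 − 3 = 0.

0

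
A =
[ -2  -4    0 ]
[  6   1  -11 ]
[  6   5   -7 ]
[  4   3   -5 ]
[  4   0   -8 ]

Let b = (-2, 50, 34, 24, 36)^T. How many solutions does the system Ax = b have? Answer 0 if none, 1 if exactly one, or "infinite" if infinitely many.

Row reduce the augmented matrix [A | b].
R2 ← R2 + (3)·R1: [0, -11, -11, 44]
R3 ← R3 + (3)·R1: [0, -7, -7, 28]
R4 ← R4 + (2)·R1: [0, -5, -5, 20]
R5 ← R5 + (2)·R1: [0, -8, -8, 32]
R3 ← R3 − (7/11)·R2: [0, 0, 0, 0]
R4 ← R4 − (5/11)·R2: [0, 0, 0, 0]
R5 ← R5 − (8/11)·R2: [0, 0, 0, 0]
The echelon form has 2 nonzero rows, and every pivot lies in the first 3 columns, so rank(A) = rank([A|b]) = 2.
The system is consistent.
rank = 2 < 3 unknowns, so there are infinitely many solutions.

infinite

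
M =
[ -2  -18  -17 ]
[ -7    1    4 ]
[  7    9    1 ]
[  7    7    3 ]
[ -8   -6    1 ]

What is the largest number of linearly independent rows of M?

Row reduce to echelon form.
R2 ← R2 − (7/2)·R1: [0, 64, 127/2]
R3 ← R3 + (7/2)·R1: [0, -54, -117/2]
R4 ← R4 + (7/2)·R1: [0, -56, -113/2]
R5 ← R5 − (4)·R1: [0, 66, 69]
R3 ← R3 + (27/32)·R2: [0, 0, -315/64]
R4 ← R4 + (7/8)·R2: [0, 0, -15/16]
R5 ← R5 − (33/32)·R2: [0, 0, 225/64]
R4 ← R4 − (4/21)·R3: [0, 0, 0]
R5 ← R5 + (5/7)·R3: [0, 0, 0]
Echelon form has 3 nonzero rows, so rank(M) = 3.
The rank gives the maximum number of linearly independent rows: 3.

3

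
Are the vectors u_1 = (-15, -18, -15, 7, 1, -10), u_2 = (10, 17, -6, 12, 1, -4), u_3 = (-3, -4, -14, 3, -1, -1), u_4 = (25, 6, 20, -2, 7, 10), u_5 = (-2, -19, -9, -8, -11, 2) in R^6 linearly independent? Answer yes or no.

Form the matrix with these vectors as rows and row reduce.
R2 ← R2 + (2/3)·R1: [0, 5, -16, 50/3, 5/3, -32/3]
R3 ← R3 − (1/5)·R1: [0, -2/5, -11, 8/5, -6/5, 1]
R4 ← R4 + (5/3)·R1: [0, -24, -5, 29/3, 26/3, -20/3]
R5 ← R5 − (2/15)·R1: [0, -83/5, -7, -134/15, -167/15, 10/3]
R3 ← R3 + (2/25)·R2: [0, 0, -307/25, 44/15, -16/15, 11/75]
R4 ← R4 + (24/5)·R2: [0, 0, -409/5, 269/3, 50/3, -868/15]
R5 ← R5 + (83/25)·R2: [0, 0, -1503/25, 232/5, -28/5, -802/25]
R4 ← R4 − (2045/307)·R3: [0, 0, 0, 21529/307, 7298/307, -18065/307]
R5 ← R5 − (1503/307)·R3: [0, 0, 0, 9836/307, -116/307, -10069/307]
R5 ← R5 − (9836/21529)·R4: [0, 0, 0, 0, -241956/21529, -127323/21529]
5 nonzero rows, so the 5 vectors span a space of dimension 5.
Since 5 = 5, the vectors are linearly independent.

yes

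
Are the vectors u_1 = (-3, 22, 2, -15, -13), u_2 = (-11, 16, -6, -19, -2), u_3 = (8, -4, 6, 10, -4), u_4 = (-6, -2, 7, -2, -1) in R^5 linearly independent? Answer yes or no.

Form the matrix with these vectors as rows and row reduce.
R2 ← R2 − (11/3)·R1: [0, -194/3, -40/3, 36, 137/3]
R3 ← R3 + (8/3)·R1: [0, 164/3, 34/3, -30, -116/3]
R4 ← R4 − (2)·R1: [0, -46, 3, 28, 25]
R3 ← R3 + (82/97)·R2: [0, 0, 6/97, 42/97, -6/97]
R4 ← R4 − (69/97)·R2: [0, 0, 1211/97, 232/97, -726/97]
R4 ← R4 − (1211/6)·R3: [0, 0, 0, -85, 5]
4 nonzero rows, so the 4 vectors span a space of dimension 4.
Since 4 = 4, the vectors are linearly independent.

yes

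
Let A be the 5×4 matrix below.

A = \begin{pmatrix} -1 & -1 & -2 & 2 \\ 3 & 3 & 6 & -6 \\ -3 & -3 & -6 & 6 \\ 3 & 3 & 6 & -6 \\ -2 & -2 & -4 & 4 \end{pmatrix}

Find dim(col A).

1

Row reduce to echelon form.
R2 ← R2 + (3)·R1: [0, 0, 0, 0]
R3 ← R3 − (3)·R1: [0, 0, 0, 0]
R4 ← R4 + (3)·R1: [0, 0, 0, 0]
R5 ← R5 − (2)·R1: [0, 0, 0, 0]
Echelon form has 1 nonzero row, so rank(A) = 1.
The column space has dimension equal to the rank: 1.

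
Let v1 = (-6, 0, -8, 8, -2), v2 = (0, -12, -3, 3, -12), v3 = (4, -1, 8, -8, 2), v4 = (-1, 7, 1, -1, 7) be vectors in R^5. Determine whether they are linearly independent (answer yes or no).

no

Form the matrix with these vectors as rows and row reduce.
R3 ← R3 + (2/3)·R1: [0, -1, 8/3, -8/3, 2/3]
R4 ← R4 − (1/6)·R1: [0, 7, 7/3, -7/3, 22/3]
R3 ← R3 − (1/12)·R2: [0, 0, 35/12, -35/12, 5/3]
R4 ← R4 + (7/12)·R2: [0, 0, 7/12, -7/12, 1/3]
R4 ← R4 − (1/5)·R3: [0, 0, 0, 0, 0]
3 nonzero rows, so the 4 vectors span a space of dimension 3.
Since 3 < 4, the vectors are linearly dependent.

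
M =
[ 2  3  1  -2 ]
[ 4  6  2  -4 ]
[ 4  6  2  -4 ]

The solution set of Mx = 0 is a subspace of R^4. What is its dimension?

Row reduce to echelon form.
R2 ← R2 − (2)·R1: [0, 0, 0, 0]
R3 ← R3 − (2)·R1: [0, 0, 0, 0]
1 nonzero row, so rank(M) = 1.
M has 4 columns; by rank–nullity, nullity = 4 − 1 = 3.

3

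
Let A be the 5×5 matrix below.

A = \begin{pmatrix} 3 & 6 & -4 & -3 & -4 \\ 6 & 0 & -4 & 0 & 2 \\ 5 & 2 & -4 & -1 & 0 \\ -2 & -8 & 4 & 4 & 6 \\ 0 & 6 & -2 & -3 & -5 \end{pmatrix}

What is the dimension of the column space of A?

2

Row reduce to echelon form.
R2 ← R2 − (2)·R1: [0, -12, 4, 6, 10]
R3 ← R3 − (5/3)·R1: [0, -8, 8/3, 4, 20/3]
R4 ← R4 + (2/3)·R1: [0, -4, 4/3, 2, 10/3]
R3 ← R3 − (2/3)·R2: [0, 0, 0, 0, 0]
R4 ← R4 − (1/3)·R2: [0, 0, 0, 0, 0]
R5 ← R5 + (1/2)·R2: [0, 0, 0, 0, 0]
Echelon form has 2 nonzero rows, so rank(A) = 2.
The column space has dimension equal to the rank: 2.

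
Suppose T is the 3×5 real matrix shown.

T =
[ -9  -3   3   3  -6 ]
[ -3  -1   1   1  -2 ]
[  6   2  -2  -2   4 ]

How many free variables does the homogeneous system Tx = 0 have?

4

Row reduce to echelon form.
R2 ← R2 − (1/3)·R1: [0, 0, 0, 0, 0]
R3 ← R3 + (2/3)·R1: [0, 0, 0, 0, 0]
1 nonzero row, so rank(T) = 1.
T has 5 columns; by rank–nullity, nullity = 5 − 1 = 4.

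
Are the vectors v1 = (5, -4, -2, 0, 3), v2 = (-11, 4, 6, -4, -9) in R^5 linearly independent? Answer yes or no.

yes

Form the matrix with these vectors as rows and row reduce.
R2 ← R2 + (11/5)·R1: [0, -24/5, 8/5, -4, -12/5]
2 nonzero rows, so the 2 vectors span a space of dimension 2.
Since 2 = 2, the vectors are linearly independent.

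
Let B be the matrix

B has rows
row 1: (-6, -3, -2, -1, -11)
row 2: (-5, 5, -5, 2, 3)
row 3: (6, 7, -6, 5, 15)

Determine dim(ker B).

2

Row reduce to echelon form.
R2 ← R2 − (5/6)·R1: [0, 15/2, -10/3, 17/6, 73/6]
R3 ← R3 + R1: [0, 4, -8, 4, 4]
R3 ← R3 − (8/15)·R2: [0, 0, -56/9, 112/45, -112/45]
3 nonzero rows, so rank(B) = 3.
B has 5 columns; by rank–nullity, nullity = 5 − 3 = 2.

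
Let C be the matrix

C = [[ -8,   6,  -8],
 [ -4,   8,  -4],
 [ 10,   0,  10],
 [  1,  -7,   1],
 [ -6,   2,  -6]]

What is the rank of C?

Row reduce to echelon form.
R2 ← R2 − (1/2)·R1: [0, 5, 0]
R3 ← R3 + (5/4)·R1: [0, 15/2, 0]
R4 ← R4 + (1/8)·R1: [0, -25/4, 0]
R5 ← R5 − (3/4)·R1: [0, -5/2, 0]
R3 ← R3 − (3/2)·R2: [0, 0, 0]
R4 ← R4 + (5/4)·R2: [0, 0, 0]
R5 ← R5 + (1/2)·R2: [0, 0, 0]
Echelon form has 2 nonzero rows, so rank(C) = 2.

2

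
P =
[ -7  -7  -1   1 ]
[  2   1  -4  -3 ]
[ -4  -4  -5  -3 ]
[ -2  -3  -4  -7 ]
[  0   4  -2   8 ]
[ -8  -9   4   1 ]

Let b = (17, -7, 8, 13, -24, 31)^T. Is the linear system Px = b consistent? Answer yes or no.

yes

Row reduce the augmented matrix [P | b].
R2 ← R2 + (2/7)·R1: [0, -1, -30/7, -19/7, -15/7]
R3 ← R3 − (4/7)·R1: [0, 0, -31/7, -25/7, -12/7]
R4 ← R4 − (2/7)·R1: [0, -1, -26/7, -51/7, 57/7]
R6 ← R6 − (8/7)·R1: [0, -1, 36/7, -1/7, 81/7]
R4 ← R4 − R2: [0, 0, 4/7, -32/7, 72/7]
R5 ← R5 + (4)·R2: [0, 0, -134/7, -20/7, -228/7]
R6 ← R6 − R2: [0, 0, 66/7, 18/7, 96/7]
R4 ← R4 + (4/31)·R3: [0, 0, 0, -156/31, 312/31]
R5 ← R5 − (134/31)·R3: [0, 0, 0, 390/31, -780/31]
R6 ← R6 + (66/31)·R3: [0, 0, 0, -156/31, 312/31]
R5 ← R5 + (5/2)·R4: [0, 0, 0, 0, 0]
R6 ← R6 − R4: [0, 0, 0, 0, 0]
The echelon form has 4 nonzero rows, and every pivot lies in the first 4 columns, so rank(P) = rank([P|b]) = 4.
The system is consistent.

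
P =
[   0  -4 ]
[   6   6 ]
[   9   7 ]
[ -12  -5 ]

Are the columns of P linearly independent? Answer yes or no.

yes

Row reduce P to echelon form.
Swap R1 ↔ R2
R3 ← R3 − (3/2)·R1: [0, -2]
R4 ← R4 + (2)·R1: [0, 7]
R3 ← R3 − (1/2)·R2: [0, 0]
R4 ← R4 + (7/4)·R2: [0, 0]
2 pivots among 2 columns.
Every column is a pivot column, so the columns are linearly independent.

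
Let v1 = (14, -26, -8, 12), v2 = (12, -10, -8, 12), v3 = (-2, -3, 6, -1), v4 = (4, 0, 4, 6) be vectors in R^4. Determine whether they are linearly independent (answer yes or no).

Form the matrix with these vectors as rows and row reduce.
R2 ← R2 − (6/7)·R1: [0, 86/7, -8/7, 12/7]
R3 ← R3 + (1/7)·R1: [0, -47/7, 34/7, 5/7]
R4 ← R4 − (2/7)·R1: [0, 52/7, 44/7, 18/7]
R3 ← R3 + (47/86)·R2: [0, 0, 182/43, 71/43]
R4 ← R4 − (26/43)·R2: [0, 0, 300/43, 66/43]
R4 ← R4 − (150/91)·R3: [0, 0, 0, -108/91]
4 nonzero rows, so the 4 vectors span a space of dimension 4.
Since 4 = 4, the vectors are linearly independent.

yes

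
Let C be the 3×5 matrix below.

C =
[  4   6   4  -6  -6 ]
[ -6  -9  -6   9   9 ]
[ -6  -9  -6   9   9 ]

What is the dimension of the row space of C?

1

Row reduce to echelon form.
R2 ← R2 + (3/2)·R1: [0, 0, 0, 0, 0]
R3 ← R3 + (3/2)·R1: [0, 0, 0, 0, 0]
Echelon form has 1 nonzero row, so rank(C) = 1.
The row space has dimension equal to the rank: 1.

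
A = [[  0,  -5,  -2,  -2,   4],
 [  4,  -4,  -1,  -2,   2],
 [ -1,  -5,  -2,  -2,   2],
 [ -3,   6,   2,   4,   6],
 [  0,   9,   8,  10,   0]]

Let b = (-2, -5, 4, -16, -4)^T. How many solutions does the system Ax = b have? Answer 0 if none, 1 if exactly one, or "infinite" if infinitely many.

Row reduce the augmented matrix [A | b].
Swap R1 ↔ R2
R3 ← R3 + (1/4)·R1: [0, -6, -9/4, -5/2, 5/2, 11/4]
R4 ← R4 + (3/4)·R1: [0, 3, 5/4, 5/2, 15/2, -79/4]
R3 ← R3 − (6/5)·R2: [0, 0, 3/20, -1/10, -23/10, 103/20]
R4 ← R4 + (3/5)·R2: [0, 0, 1/20, 13/10, 99/10, -419/20]
R5 ← R5 + (9/5)·R2: [0, 0, 22/5, 32/5, 36/5, -38/5]
R4 ← R4 − (1/3)·R3: [0, 0, 0, 4/3, 32/3, -68/3]
R5 ← R5 − (88/3)·R3: [0, 0, 0, 28/3, 224/3, -476/3]
R5 ← R5 − (7)·R4: [0, 0, 0, 0, 0, 0]
The echelon form has 4 nonzero rows, and every pivot lies in the first 5 columns, so rank(A) = rank([A|b]) = 4.
The system is consistent.
rank = 4 < 5 unknowns, so there are infinitely many solutions.

infinite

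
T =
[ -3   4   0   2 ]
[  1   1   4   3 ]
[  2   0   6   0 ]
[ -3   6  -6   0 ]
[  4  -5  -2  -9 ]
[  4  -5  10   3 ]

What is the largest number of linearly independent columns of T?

Row reduce to echelon form.
R2 ← R2 + (1/3)·R1: [0, 7/3, 4, 11/3]
R3 ← R3 + (2/3)·R1: [0, 8/3, 6, 4/3]
R4 ← R4 − R1: [0, 2, -6, -2]
R5 ← R5 + (4/3)·R1: [0, 1/3, -2, -19/3]
R6 ← R6 + (4/3)·R1: [0, 1/3, 10, 17/3]
R3 ← R3 − (8/7)·R2: [0, 0, 10/7, -20/7]
R4 ← R4 − (6/7)·R2: [0, 0, -66/7, -36/7]
R5 ← R5 − (1/7)·R2: [0, 0, -18/7, -48/7]
R6 ← R6 − (1/7)·R2: [0, 0, 66/7, 36/7]
R4 ← R4 + (33/5)·R3: [0, 0, 0, -24]
R5 ← R5 + (9/5)·R3: [0, 0, 0, -12]
R6 ← R6 − (33/5)·R3: [0, 0, 0, 24]
R5 ← R5 − (1/2)·R4: [0, 0, 0, 0]
R6 ← R6 + R4: [0, 0, 0, 0]
Echelon form has 4 nonzero rows, so rank(T) = 4.
The rank gives the maximum number of linearly independent columns: 4.

4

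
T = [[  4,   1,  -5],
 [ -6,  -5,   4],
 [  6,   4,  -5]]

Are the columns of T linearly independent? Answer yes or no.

no

Row reduce T to echelon form.
R2 ← R2 + (3/2)·R1: [0, -7/2, -7/2]
R3 ← R3 − (3/2)·R1: [0, 5/2, 5/2]
R3 ← R3 + (5/7)·R2: [0, 0, 0]
2 pivots among 3 columns.
Only 2 < 3 pivot columns, so the columns are linearly dependent.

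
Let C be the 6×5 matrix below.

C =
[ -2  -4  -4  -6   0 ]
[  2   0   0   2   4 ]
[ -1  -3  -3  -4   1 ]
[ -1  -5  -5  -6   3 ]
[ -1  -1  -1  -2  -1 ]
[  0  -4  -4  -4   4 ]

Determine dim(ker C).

Row reduce to echelon form.
R2 ← R2 + R1: [0, -4, -4, -4, 4]
R3 ← R3 − (1/2)·R1: [0, -1, -1, -1, 1]
R4 ← R4 − (1/2)·R1: [0, -3, -3, -3, 3]
R5 ← R5 − (1/2)·R1: [0, 1, 1, 1, -1]
R3 ← R3 − (1/4)·R2: [0, 0, 0, 0, 0]
R4 ← R4 − (3/4)·R2: [0, 0, 0, 0, 0]
R5 ← R5 + (1/4)·R2: [0, 0, 0, 0, 0]
R6 ← R6 − R2: [0, 0, 0, 0, 0]
2 nonzero rows, so rank(C) = 2.
C has 5 columns; by rank–nullity, nullity = 5 − 2 = 3.

3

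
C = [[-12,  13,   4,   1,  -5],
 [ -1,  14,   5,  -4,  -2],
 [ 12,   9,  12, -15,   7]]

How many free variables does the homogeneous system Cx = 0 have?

Row reduce to echelon form.
R2 ← R2 − (1/12)·R1: [0, 155/12, 14/3, -49/12, -19/12]
R3 ← R3 + R1: [0, 22, 16, -14, 2]
R3 ← R3 − (264/155)·R2: [0, 0, 1248/155, -1092/155, 728/155]
3 nonzero rows, so rank(C) = 3.
C has 5 columns; by rank–nullity, nullity = 5 − 3 = 2.

2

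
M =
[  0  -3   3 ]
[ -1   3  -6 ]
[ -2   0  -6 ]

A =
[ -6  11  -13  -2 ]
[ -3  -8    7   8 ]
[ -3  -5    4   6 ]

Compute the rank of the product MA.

First compute MA:
[[  0,   9,  -9,  -6],
 [ 15,  -5,  10, -10],
 [ 30,   8,   2, -32]]
Now row reduce the product.
Swap R1 ↔ R2
R3 ← R3 − (2)·R1: [0, 18, -18, -12]
R3 ← R3 − (2)·R2: [0, 0, 0, 0]
2 nonzero rows, so rank(MA) = 2.

2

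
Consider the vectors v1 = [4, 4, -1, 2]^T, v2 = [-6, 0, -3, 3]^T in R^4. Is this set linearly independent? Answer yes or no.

yes

Form the matrix with these vectors as rows and row reduce.
R2 ← R2 + (3/2)·R1: [0, 6, -9/2, 6]
2 nonzero rows, so the 2 vectors span a space of dimension 2.
Since 2 = 2, the vectors are linearly independent.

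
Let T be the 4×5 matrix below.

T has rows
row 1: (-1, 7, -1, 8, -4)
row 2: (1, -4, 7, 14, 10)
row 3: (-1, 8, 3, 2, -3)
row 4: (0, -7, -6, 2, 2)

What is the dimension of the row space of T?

4

Row reduce to echelon form.
R2 ← R2 + R1: [0, 3, 6, 22, 6]
R3 ← R3 − R1: [0, 1, 4, -6, 1]
R3 ← R3 − (1/3)·R2: [0, 0, 2, -40/3, -1]
R4 ← R4 + (7/3)·R2: [0, 0, 8, 160/3, 16]
R4 ← R4 − (4)·R3: [0, 0, 0, 320/3, 20]
Echelon form has 4 nonzero rows, so rank(T) = 4.
The row space has dimension equal to the rank: 4.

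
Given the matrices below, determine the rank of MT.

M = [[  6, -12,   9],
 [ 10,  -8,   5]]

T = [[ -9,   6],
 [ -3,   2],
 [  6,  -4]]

1

First compute MT:
[[ 36, -24],
 [-36,  24]]
Now row reduce the product.
R2 ← R2 + R1: [0, 0]
1 nonzero row, so rank(MT) = 1.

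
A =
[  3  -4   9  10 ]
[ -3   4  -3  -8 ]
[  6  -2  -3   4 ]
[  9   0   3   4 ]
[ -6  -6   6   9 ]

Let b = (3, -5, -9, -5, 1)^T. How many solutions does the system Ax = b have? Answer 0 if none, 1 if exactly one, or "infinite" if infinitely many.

Row reduce the augmented matrix [A | b].
R2 ← R2 + R1: [0, 0, 6, 2, -2]
R3 ← R3 − (2)·R1: [0, 6, -21, -16, -15]
R4 ← R4 − (3)·R1: [0, 12, -24, -26, -14]
R5 ← R5 + (2)·R1: [0, -14, 24, 29, 7]
Swap R2 ↔ R3
R4 ← R4 − (2)·R2: [0, 0, 18, 6, 16]
R5 ← R5 + (7/3)·R2: [0, 0, -25, -25/3, -28]
R4 ← R4 − (3)·R3: [0, 0, 0, 0, 22]
R5 ← R5 + (25/6)·R3: [0, 0, 0, 0, -109/3]
R5 ← R5 + (109/66)·R4: [0, 0, 0, 0, 0]
The echelon form has 4 nonzero rows; the last pivot sits in the augmented column, so rank(A) = 3 but rank([A|b]) = 4.
Since the ranks differ, the system is inconsistent.
It has no solutions.

0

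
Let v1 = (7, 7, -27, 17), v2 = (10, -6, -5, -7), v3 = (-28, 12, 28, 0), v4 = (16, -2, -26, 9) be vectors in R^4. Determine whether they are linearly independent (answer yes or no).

Form the matrix with these vectors as rows and row reduce.
R2 ← R2 − (10/7)·R1: [0, -16, 235/7, -219/7]
R3 ← R3 + (4)·R1: [0, 40, -80, 68]
R4 ← R4 − (16/7)·R1: [0, -18, 250/7, -209/7]
R3 ← R3 + (5/2)·R2: [0, 0, 55/14, -143/14]
R4 ← R4 − (9/8)·R2: [0, 0, -115/56, 299/56]
R4 ← R4 + (23/44)·R3: [0, 0, 0, 0]
3 nonzero rows, so the 4 vectors span a space of dimension 3.
Since 3 < 4, the vectors are linearly dependent.

no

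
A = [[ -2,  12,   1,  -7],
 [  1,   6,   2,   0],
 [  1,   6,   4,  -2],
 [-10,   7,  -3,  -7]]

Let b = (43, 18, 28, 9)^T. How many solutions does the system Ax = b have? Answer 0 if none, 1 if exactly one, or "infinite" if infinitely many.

1

Row reduce the augmented matrix [A | b].
R2 ← R2 + (1/2)·R1: [0, 12, 5/2, -7/2, 79/2]
R3 ← R3 + (1/2)·R1: [0, 12, 9/2, -11/2, 99/2]
R4 ← R4 − (5)·R1: [0, -53, -8, 28, -206]
R3 ← R3 − R2: [0, 0, 2, -2, 10]
R4 ← R4 + (53/12)·R2: [0, 0, 73/24, 301/24, -757/24]
R4 ← R4 − (73/48)·R3: [0, 0, 0, 187/12, -187/4]
The echelon form has 4 nonzero rows, and every pivot lies in the first 4 columns, so rank(A) = rank([A|b]) = 4.
The system is consistent.
rank = 4 = number of unknowns, so the solution is unique.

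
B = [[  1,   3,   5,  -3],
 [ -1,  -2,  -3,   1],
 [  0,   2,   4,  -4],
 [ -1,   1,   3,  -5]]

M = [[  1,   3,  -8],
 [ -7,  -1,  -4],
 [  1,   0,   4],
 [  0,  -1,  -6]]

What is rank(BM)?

2

First compute BM:
[[-15,   3,  18],
 [ 10,  -2,  -2],
 [-10,   2,  32],
 [ -5,   1,  46]]
Now row reduce the product.
R2 ← R2 + (2/3)·R1: [0, 0, 10]
R3 ← R3 − (2/3)·R1: [0, 0, 20]
R4 ← R4 − (1/3)·R1: [0, 0, 40]
R3 ← R3 − (2)·R2: [0, 0, 0]
R4 ← R4 − (4)·R2: [0, 0, 0]
2 nonzero rows, so rank(BM) = 2.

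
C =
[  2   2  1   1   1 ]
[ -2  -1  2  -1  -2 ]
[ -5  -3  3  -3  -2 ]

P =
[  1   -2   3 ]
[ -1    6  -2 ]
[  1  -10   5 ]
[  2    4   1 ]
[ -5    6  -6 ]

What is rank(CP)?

3

First compute CP:
[[ -2,   8,   2],
 [  9, -38,  17],
 [  5, -62,  15]]
Now row reduce the product.
R2 ← R2 + (9/2)·R1: [0, -2, 26]
R3 ← R3 + (5/2)·R1: [0, -42, 20]
R3 ← R3 − (21)·R2: [0, 0, -526]
3 nonzero rows, so rank(CP) = 3.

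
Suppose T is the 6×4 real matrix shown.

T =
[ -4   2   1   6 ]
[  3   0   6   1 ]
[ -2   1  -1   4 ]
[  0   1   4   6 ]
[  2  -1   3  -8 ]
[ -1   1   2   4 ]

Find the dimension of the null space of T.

Row reduce to echelon form.
R2 ← R2 + (3/4)·R1: [0, 3/2, 27/4, 11/2]
R3 ← R3 − (1/2)·R1: [0, 0, -3/2, 1]
R5 ← R5 + (1/2)·R1: [0, 0, 7/2, -5]
R6 ← R6 − (1/4)·R1: [0, 1/2, 7/4, 5/2]
R4 ← R4 − (2/3)·R2: [0, 0, -1/2, 7/3]
R6 ← R6 − (1/3)·R2: [0, 0, -1/2, 2/3]
R4 ← R4 − (1/3)·R3: [0, 0, 0, 2]
R5 ← R5 + (7/3)·R3: [0, 0, 0, -8/3]
R6 ← R6 − (1/3)·R3: [0, 0, 0, 1/3]
R5 ← R5 + (4/3)·R4: [0, 0, 0, 0]
R6 ← R6 − (1/6)·R4: [0, 0, 0, 0]
4 nonzero rows, so rank(T) = 4.
T has 4 columns; by rank–nullity, nullity = 4 − 4 = 0.

0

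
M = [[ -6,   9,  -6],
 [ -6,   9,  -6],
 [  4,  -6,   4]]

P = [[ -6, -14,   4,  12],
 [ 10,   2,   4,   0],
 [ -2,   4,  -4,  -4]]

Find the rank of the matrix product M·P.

1

First compute MP:
[[138,  78,  36, -48],
 [138,  78,  36, -48],
 [-92, -52, -24,  32]]
Now row reduce the product.
R2 ← R2 − R1: [0, 0, 0, 0]
R3 ← R3 + (2/3)·R1: [0, 0, 0, 0]
1 nonzero row, so rank(MP) = 1.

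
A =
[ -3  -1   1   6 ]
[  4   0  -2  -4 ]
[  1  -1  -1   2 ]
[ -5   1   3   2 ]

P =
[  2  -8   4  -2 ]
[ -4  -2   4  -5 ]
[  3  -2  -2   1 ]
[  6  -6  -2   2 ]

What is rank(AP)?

First compute AP:
[[ 37, -12, -30,  24],
 [-22,  -4,  28, -18],
 [ 15, -16,  -2,   6],
 [  7,  20, -26,  12]]
Now row reduce the product.
R2 ← R2 + (22/37)·R1: [0, -412/37, 376/37, -138/37]
R3 ← R3 − (15/37)·R1: [0, -412/37, 376/37, -138/37]
R4 ← R4 − (7/37)·R1: [0, 824/37, -752/37, 276/37]
R3 ← R3 − R2: [0, 0, 0, 0]
R4 ← R4 + (2)·R2: [0, 0, 0, 0]
2 nonzero rows, so rank(AP) = 2.

2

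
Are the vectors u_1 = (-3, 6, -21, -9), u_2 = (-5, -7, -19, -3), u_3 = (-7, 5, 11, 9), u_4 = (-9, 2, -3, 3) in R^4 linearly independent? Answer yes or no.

Form the matrix with these vectors as rows and row reduce.
R2 ← R2 − (5/3)·R1: [0, -17, 16, 12]
R3 ← R3 − (7/3)·R1: [0, -9, 60, 30]
R4 ← R4 − (3)·R1: [0, -16, 60, 30]
R3 ← R3 − (9/17)·R2: [0, 0, 876/17, 402/17]
R4 ← R4 − (16/17)·R2: [0, 0, 764/17, 318/17]
R4 ← R4 − (191/219)·R3: [0, 0, 0, -140/73]
4 nonzero rows, so the 4 vectors span a space of dimension 4.
Since 4 = 4, the vectors are linearly independent.

yes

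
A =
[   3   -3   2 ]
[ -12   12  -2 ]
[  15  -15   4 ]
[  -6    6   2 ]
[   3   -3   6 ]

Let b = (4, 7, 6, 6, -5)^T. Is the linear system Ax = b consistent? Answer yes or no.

no

Row reduce the augmented matrix [A | b].
R2 ← R2 + (4)·R1: [0, 0, 6, 23]
R3 ← R3 − (5)·R1: [0, 0, -6, -14]
R4 ← R4 + (2)·R1: [0, 0, 6, 14]
R5 ← R5 − R1: [0, 0, 4, -9]
R3 ← R3 + R2: [0, 0, 0, 9]
R4 ← R4 − R2: [0, 0, 0, -9]
R5 ← R5 − (2/3)·R2: [0, 0, 0, -73/3]
R4 ← R4 + R3: [0, 0, 0, 0]
R5 ← R5 + (73/27)·R3: [0, 0, 0, 0]
The echelon form has 3 nonzero rows; the last pivot sits in the augmented column, so rank(A) = 2 but rank([A|b]) = 3.
Since the ranks differ, the system is inconsistent.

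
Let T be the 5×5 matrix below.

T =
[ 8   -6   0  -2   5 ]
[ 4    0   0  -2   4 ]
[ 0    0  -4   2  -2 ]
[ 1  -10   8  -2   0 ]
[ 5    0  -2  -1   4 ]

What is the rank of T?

4

Row reduce to echelon form.
R2 ← R2 − (1/2)·R1: [0, 3, 0, -1, 3/2]
R4 ← R4 − (1/8)·R1: [0, -37/4, 8, -7/4, -5/8]
R5 ← R5 − (5/8)·R1: [0, 15/4, -2, 1/4, 7/8]
R4 ← R4 + (37/12)·R2: [0, 0, 8, -29/6, 4]
R5 ← R5 − (5/4)·R2: [0, 0, -2, 3/2, -1]
R4 ← R4 + (2)·R3: [0, 0, 0, -5/6, 0]
R5 ← R5 − (1/2)·R3: [0, 0, 0, 1/2, 0]
R5 ← R5 + (3/5)·R4: [0, 0, 0, 0, 0]
Echelon form has 4 nonzero rows, so rank(T) = 4.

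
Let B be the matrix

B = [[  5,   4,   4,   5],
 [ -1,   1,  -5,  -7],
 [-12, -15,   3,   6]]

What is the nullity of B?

Row reduce to echelon form.
R2 ← R2 + (1/5)·R1: [0, 9/5, -21/5, -6]
R3 ← R3 + (12/5)·R1: [0, -27/5, 63/5, 18]
R3 ← R3 + (3)·R2: [0, 0, 0, 0]
2 nonzero rows, so rank(B) = 2.
B has 4 columns; by rank–nullity, nullity = 4 − 2 = 2.

2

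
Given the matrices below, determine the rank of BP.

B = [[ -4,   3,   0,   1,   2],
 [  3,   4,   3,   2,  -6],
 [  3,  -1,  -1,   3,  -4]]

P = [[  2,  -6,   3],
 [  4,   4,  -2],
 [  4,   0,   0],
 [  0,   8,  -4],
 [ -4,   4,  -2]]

2

First compute BP:
[[ -4,  52, -26],
 [ 58, -10,   5],
 [ 14, -14,   7]]
Now row reduce the product.
R2 ← R2 + (29/2)·R1: [0, 744, -372]
R3 ← R3 + (7/2)·R1: [0, 168, -84]
R3 ← R3 − (7/31)·R2: [0, 0, 0]
2 nonzero rows, so rank(BP) = 2.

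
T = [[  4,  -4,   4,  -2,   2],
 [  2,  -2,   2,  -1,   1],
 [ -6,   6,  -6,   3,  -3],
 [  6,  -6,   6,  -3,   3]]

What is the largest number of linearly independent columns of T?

Row reduce to echelon form.
R2 ← R2 − (1/2)·R1: [0, 0, 0, 0, 0]
R3 ← R3 + (3/2)·R1: [0, 0, 0, 0, 0]
R4 ← R4 − (3/2)·R1: [0, 0, 0, 0, 0]
Echelon form has 1 nonzero row, so rank(T) = 1.
The rank gives the maximum number of linearly independent columns: 1.

1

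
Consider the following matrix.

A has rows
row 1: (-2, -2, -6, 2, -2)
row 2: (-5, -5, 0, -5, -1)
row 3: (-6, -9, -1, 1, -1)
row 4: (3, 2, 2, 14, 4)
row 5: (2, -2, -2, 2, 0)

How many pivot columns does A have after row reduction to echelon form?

Row reduce to echelon form.
R2 ← R2 − (5/2)·R1: [0, 0, 15, -10, 4]
R3 ← R3 − (3)·R1: [0, -3, 17, -5, 5]
R4 ← R4 + (3/2)·R1: [0, -1, -7, 17, 1]
R5 ← R5 + R1: [0, -4, -8, 4, -2]
Swap R2 ↔ R3
R4 ← R4 − (1/3)·R2: [0, 0, -38/3, 56/3, -2/3]
R5 ← R5 − (4/3)·R2: [0, 0, -92/3, 32/3, -26/3]
R4 ← R4 + (38/45)·R3: [0, 0, 0, 92/9, 122/45]
R5 ← R5 + (92/45)·R3: [0, 0, 0, -88/9, -22/45]
R5 ← R5 + (22/23)·R4: [0, 0, 0, 0, 242/115]
Echelon form has 5 nonzero rows, so rank(A) = 5.
Each nonzero row contributes one pivot column: 5 pivot columns.

5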